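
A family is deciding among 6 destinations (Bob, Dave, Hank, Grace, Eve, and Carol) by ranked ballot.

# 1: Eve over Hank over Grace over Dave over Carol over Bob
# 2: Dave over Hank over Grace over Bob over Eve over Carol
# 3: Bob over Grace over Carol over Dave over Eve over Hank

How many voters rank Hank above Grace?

Ballots ranking Hank above Grace: 2.
Ballots ranking Grace above Hank: 1.
So 2 of 3 voters prefer Hank to Grace.

2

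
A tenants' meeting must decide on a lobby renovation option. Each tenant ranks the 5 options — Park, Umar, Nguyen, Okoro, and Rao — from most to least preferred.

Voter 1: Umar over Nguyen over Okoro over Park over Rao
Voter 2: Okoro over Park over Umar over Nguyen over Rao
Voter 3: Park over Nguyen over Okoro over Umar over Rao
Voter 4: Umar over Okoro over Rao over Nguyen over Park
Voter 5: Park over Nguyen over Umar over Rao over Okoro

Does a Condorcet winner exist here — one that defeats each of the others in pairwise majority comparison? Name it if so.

No Condorcet winner

Head-to-head results (5 voters total):
Park vs Umar: Park wins 3–2.
Park vs Nguyen: Park wins 3–2.
Park vs Okoro: Okoro wins 3–2.
Park vs Rao: Park wins 4–1.
Umar vs Nguyen: Umar wins 3–2.
Umar vs Okoro: Umar wins 3–2.
Umar vs Rao: Umar wins 5–0.
Nguyen vs Okoro: Nguyen wins 3–2.
Nguyen vs Rao: Nguyen wins 4–1.
Okoro vs Rao: Okoro wins 4–1.
No candidate beats all others: Park beats Umar beats Okoro beats Park, a majority cycle.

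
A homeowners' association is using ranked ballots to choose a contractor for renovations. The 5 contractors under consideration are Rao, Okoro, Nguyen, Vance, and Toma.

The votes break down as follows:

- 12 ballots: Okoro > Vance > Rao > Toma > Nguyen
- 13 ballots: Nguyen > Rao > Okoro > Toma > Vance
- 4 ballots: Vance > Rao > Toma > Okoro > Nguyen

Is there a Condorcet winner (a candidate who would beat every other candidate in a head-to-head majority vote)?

No

Head-to-head results (29 voters total):
Rao vs Okoro: Rao wins 17–12.
Rao vs Nguyen: Rao wins 16–13.
Rao vs Vance: Vance wins 16–13.
Rao vs Toma: Rao wins 29–0.
Okoro vs Nguyen: Okoro wins 16–13.
Okoro vs Vance: Okoro wins 25–4.
Okoro vs Toma: Okoro wins 25–4.
Nguyen vs Vance: Vance wins 16–13.
Nguyen vs Toma: Toma wins 16–13.
Vance vs Toma: Vance wins 16–13.
No candidate beats all others: Rao beats Okoro beats Vance beats Rao, a majority cycle.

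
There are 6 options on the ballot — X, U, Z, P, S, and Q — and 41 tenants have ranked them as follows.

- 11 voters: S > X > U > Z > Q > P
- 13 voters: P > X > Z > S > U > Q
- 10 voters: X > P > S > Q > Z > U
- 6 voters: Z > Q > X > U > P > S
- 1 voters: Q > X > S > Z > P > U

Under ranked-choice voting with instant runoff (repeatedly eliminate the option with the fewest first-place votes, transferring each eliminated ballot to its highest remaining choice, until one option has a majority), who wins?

X

Round 1: P 13, S 11, X 10, Z 6, Q 1, U 0. U has the fewest and is eliminated.
Round 2: P 13, S 11, X 10, Z 6, Q 1. Q has the fewest and is eliminated.
Round 3: P 13, X 11, S 11, Z 6. Z has the fewest and is eliminated.
Round 4: X 17, P 13, S 11. S has the fewest and is eliminated.
Round 5: X 28, P 13. X has a majority.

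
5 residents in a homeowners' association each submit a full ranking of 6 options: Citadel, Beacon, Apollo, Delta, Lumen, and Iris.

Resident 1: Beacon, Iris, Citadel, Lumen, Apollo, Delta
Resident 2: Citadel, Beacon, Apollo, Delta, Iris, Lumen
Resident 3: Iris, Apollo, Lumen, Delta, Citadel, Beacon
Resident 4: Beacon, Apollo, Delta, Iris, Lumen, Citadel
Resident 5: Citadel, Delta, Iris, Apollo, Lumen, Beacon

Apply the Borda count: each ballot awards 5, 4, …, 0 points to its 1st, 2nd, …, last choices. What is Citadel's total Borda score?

14

Borda scores:
  Citadel: 3 + 5 + 1 + 0 + 5 = 14
  Beacon: 5 + 4 + 0 + 5 + 0 = 14
  Apollo: 1 + 3 + 4 + 4 + 2 = 14
  Delta: 0 + 2 + 2 + 3 + 4 = 11
  Lumen: 2 + 0 + 3 + 1 + 1 = 7
  Iris: 4 + 1 + 5 + 2 + 3 = 15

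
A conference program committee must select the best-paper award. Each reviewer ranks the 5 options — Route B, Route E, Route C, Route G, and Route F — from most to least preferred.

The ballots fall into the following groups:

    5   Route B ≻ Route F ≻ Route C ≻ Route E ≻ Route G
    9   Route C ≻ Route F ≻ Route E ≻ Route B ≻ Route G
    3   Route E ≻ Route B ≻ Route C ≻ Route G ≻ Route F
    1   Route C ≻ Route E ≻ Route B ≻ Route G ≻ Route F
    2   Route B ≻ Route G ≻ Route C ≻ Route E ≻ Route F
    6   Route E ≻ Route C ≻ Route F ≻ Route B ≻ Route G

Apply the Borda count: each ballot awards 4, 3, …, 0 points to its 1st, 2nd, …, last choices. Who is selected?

Borda scores:
  Route B: 5·4 + 9·1 + 3·3 + 2 + 2·4 + 6·1 = 54
  Route E: 5·1 + 9·2 + 3·4 + 3 + 2·1 + 6·4 = 64
  Route C: 5·2 + 9·4 + 3·2 + 4 + 2·2 + 6·3 = 78
  Route G: 5·0 + 9·0 + 3·1 + 1 + 2·3 + 6·0 = 10
  Route F: 5·3 + 9·3 + 3·0 + 0 + 2·0 + 6·2 = 54
Route C has the highest total.

Route C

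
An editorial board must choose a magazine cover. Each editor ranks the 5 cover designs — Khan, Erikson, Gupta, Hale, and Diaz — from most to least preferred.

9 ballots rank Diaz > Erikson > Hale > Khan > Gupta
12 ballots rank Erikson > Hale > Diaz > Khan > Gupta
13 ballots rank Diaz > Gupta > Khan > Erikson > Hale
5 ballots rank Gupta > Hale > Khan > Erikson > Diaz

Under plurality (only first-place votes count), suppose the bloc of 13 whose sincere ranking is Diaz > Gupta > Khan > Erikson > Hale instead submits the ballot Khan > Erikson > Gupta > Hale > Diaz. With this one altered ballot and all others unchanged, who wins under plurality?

First-place totals with the altered ballot: Khan 13, Erikson 12, Gupta 5, Hale 0, Diaz 9.
The switch changes the winner from Diaz to Khan.

Khan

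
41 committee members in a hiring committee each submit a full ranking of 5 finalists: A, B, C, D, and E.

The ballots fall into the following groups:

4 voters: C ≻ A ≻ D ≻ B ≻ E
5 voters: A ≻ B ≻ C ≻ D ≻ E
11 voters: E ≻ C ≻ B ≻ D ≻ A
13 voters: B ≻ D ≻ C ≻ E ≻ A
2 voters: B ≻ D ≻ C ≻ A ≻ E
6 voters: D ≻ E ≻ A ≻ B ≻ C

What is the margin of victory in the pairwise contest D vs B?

Ballots ranking D above B: 4+6 = 10.
Ballots ranking B above D: 5+11+13+2 = 31.
B wins 31–10, a margin of 21.

21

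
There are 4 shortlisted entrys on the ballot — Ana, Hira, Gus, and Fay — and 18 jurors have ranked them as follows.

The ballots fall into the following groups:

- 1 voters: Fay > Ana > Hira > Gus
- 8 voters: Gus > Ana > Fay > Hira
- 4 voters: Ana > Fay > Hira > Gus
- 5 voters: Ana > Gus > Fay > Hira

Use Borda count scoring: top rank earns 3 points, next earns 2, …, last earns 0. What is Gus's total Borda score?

34

Borda scores:
  Ana: 2 + 8·2 + 4·3 + 5·3 = 45
  Hira: 1 + 8·0 + 4·1 + 5·0 = 5
  Gus: 0 + 8·3 + 4·0 + 5·2 = 34
  Fay: 3 + 8·1 + 4·2 + 5·1 = 24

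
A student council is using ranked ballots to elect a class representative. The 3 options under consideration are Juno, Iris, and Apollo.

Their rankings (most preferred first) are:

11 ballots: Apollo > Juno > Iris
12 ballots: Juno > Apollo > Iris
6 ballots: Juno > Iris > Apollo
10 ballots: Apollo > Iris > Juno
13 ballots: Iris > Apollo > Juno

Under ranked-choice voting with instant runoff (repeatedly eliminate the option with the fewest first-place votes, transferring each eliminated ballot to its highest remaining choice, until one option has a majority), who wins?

Apollo

Round 1: Apollo 21, Juno 18, Iris 13. Iris has the fewest and is eliminated.
Round 2: Apollo 34, Juno 18. Apollo has a majority.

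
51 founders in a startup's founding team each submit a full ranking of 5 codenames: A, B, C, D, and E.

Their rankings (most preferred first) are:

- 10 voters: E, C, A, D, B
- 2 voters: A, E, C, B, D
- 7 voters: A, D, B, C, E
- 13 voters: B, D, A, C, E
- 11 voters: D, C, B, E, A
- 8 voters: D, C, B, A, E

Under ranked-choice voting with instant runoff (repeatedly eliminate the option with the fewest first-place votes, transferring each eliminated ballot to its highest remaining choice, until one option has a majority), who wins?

Round 1: D 19, B 13, E 10, A 9, C 0. C has the fewest and is eliminated.
Round 2: D 19, B 13, E 10, A 9. A has the fewest and is eliminated.
Round 3: D 26, B 13, E 12. D has a majority.

D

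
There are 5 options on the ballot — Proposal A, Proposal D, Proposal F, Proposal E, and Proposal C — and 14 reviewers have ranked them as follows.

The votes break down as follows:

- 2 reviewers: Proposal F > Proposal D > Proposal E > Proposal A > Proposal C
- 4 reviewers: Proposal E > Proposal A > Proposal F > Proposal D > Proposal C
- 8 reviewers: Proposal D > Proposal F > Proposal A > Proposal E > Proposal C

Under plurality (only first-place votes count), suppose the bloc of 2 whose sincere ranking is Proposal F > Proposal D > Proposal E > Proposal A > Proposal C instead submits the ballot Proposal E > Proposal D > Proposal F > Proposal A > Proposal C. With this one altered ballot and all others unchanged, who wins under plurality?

Proposal D

First-place totals with the altered ballot: Proposal A 0, Proposal D 8, Proposal F 0, Proposal E 6, Proposal C 0.
The winner is unchanged: still Proposal D.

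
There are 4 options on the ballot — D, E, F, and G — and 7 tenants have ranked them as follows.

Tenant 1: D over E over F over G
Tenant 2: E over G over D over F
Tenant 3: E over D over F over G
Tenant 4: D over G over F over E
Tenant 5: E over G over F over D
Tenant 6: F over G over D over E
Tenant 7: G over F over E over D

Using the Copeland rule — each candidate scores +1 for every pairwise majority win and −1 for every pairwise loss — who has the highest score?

E

Pairwise results:
  D vs E: E wins 4–3.
  D vs F: D wins 4–3.
  D vs G: G wins 4–3.
  E vs F: E wins 4–3.
  E vs G: E wins 4–3.
  F vs G: G wins 4–3.
Copeland scores (wins − losses):
  D: 1 − 2 = -1
  E: 3 − 0 = 3
  F: 0 − 3 = -3
  G: 2 − 1 = 1
E has the best Copeland score.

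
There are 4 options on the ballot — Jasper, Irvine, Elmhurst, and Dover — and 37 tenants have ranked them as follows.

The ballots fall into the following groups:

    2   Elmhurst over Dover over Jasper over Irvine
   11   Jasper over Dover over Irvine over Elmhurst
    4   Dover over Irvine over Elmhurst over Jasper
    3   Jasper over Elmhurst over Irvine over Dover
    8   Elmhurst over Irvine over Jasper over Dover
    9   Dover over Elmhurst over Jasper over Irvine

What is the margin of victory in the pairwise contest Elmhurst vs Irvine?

7

Ballots ranking Elmhurst above Irvine: 2+3+8+9 = 22.
Ballots ranking Irvine above Elmhurst: 11+4 = 15.
Elmhurst wins 22–15, a margin of 7.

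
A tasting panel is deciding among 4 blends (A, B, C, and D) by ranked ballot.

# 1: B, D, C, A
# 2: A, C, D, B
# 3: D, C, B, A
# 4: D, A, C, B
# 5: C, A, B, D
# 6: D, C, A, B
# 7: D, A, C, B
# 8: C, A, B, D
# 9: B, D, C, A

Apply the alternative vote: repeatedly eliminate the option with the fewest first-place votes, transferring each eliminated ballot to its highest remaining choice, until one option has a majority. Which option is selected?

D

Round 1: D 4, B 2, C 2, A 1. A has the fewest and is eliminated.
Round 2: D 4, C 3, B 2. B has the fewest and is eliminated.
Round 3: D 6, C 3. D has a majority.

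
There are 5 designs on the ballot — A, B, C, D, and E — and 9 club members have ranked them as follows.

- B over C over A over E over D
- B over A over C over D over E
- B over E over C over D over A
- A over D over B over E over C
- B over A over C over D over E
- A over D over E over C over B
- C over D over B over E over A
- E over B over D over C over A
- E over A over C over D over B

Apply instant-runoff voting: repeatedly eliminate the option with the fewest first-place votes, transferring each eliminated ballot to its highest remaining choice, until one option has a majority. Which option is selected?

Round 1: B 4, A 2, E 2, C 1, D 0. D has the fewest and is eliminated.
Round 2: B 4, A 2, E 2, C 1. C has the fewest and is eliminated.
Round 3: B 5, A 2, E 2. B has a majority.

B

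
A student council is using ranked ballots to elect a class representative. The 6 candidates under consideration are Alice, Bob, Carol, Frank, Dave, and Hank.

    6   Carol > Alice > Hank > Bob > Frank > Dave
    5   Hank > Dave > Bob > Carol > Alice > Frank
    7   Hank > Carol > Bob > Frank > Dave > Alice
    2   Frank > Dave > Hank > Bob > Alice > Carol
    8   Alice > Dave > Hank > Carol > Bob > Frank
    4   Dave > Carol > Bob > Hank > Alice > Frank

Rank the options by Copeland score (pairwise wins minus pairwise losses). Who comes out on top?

Hank

Pairwise results:
  Alice vs Bob: Bob wins 18–14.
  Alice vs Carol: Carol wins 22–10.
  Alice vs Frank: Alice wins 23–9.
  Alice vs Dave: Dave wins 18–14.
  Alice vs Hank: Hank wins 18–14.
  Bob vs Carol: Carol wins 25–7.
  Bob vs Frank: Bob wins 30–2.
  Bob vs Dave: Dave wins 19–13.
  Bob vs Hank: Hank wins 28–4.
  Carol vs Frank: Carol wins 30–2.
  Carol vs Dave: Dave wins 19–13.
  Carol vs Hank: Hank wins 22–10.
  Frank vs Dave: Dave wins 17–15.
  Frank vs Hank: Hank wins 30–2.
  Dave vs Hank: Hank wins 18–14.
Copeland scores (wins − losses):
  Alice: 1 − 4 = -3
  Bob: 2 − 3 = -1
  Carol: 3 − 2 = 1
  Frank: 0 − 5 = -5
  Dave: 4 − 1 = 3
  Hank: 5 − 0 = 5
Hank has the best Copeland score.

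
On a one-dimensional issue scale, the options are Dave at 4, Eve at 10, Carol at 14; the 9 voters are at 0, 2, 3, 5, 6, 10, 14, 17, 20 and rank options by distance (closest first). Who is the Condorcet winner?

With single-peaked preferences on a line, the Condorcet winner is the candidate closest to the median voter.
The median voter (position 6) is closest to Dave at 4.
Check: Dave vs Carol — voters closer to Dave: 5 of 9.

Dave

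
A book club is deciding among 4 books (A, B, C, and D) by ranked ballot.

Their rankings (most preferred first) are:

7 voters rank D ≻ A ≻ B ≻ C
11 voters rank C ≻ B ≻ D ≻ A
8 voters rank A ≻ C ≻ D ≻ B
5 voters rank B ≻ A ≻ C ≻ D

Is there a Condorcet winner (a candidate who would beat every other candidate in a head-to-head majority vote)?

No

Head-to-head results (31 voters total):
A vs B: B wins 16–15.
A vs C: A wins 20–11.
A vs D: D wins 18–13.
B vs C: C wins 19–12.
B vs D: B wins 16–15.
C vs D: C wins 24–7.
No candidate beats all others: A beats C beats B beats A, a majority cycle.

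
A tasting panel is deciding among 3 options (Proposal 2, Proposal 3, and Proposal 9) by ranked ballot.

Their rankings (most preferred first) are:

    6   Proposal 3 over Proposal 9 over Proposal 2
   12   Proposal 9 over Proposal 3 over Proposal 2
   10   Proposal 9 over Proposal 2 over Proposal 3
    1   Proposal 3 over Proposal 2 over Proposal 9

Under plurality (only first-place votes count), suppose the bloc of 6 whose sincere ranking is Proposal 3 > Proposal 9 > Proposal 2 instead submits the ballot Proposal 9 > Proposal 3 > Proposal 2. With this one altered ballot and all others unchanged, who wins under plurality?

First-place totals with the altered ballot: Proposal 2 0, Proposal 3 1, Proposal 9 28.
The winner is unchanged: still Proposal 9.

Proposal 9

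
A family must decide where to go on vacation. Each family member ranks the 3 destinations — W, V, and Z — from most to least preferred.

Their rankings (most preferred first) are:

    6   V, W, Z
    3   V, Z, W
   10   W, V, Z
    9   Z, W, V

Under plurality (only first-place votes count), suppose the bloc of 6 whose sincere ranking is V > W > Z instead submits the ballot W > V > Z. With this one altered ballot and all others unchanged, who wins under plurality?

W

First-place totals with the altered ballot: W 16, V 3, Z 9.
The winner is unchanged: still W.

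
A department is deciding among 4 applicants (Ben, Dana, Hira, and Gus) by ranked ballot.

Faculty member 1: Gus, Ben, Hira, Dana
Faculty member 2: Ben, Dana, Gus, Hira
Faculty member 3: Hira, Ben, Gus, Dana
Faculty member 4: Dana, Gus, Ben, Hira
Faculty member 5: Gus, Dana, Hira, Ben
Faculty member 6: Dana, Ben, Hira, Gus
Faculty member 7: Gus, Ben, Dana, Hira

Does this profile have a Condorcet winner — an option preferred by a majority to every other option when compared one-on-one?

Yes

Head-to-head results (7 voters total):
Ben vs Dana: Ben wins 4–3.
Ben vs Hira: Ben wins 5–2.
Ben vs Gus: Gus wins 4–3.
Dana vs Hira: Dana wins 5–2.
Dana vs Gus: Gus wins 4–3.
Hira vs Gus: Gus wins 5–2.
Gus beats each rival — Ben (4–3), Dana (4–3), Hira (5–2) — so Gus is the Condorcet winner.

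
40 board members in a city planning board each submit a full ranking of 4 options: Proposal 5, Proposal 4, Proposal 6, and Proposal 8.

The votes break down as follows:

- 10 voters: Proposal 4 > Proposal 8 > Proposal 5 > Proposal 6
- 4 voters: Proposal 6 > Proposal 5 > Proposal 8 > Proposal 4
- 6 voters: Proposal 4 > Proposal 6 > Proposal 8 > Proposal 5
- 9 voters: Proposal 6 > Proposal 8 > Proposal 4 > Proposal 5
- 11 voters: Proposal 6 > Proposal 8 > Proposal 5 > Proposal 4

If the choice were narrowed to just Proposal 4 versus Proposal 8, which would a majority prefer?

Proposal 8

Ballots ranking Proposal 4 above Proposal 8: 10+6 = 16.
Ballots ranking Proposal 8 above Proposal 4: 4+9+11 = 24.
Proposal 8 wins the head-to-head, 24–16.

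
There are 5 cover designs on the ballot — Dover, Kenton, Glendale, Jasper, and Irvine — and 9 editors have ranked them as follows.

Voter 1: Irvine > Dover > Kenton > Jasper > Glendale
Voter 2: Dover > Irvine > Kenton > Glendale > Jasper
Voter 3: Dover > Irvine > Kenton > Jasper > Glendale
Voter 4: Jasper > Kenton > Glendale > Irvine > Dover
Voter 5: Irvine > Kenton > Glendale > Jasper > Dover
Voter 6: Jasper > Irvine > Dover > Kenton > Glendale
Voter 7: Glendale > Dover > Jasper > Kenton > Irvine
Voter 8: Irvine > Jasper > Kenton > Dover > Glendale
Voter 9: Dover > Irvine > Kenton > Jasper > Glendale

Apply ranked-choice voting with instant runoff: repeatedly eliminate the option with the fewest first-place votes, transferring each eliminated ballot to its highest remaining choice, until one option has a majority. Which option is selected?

Irvine

Round 1: Dover 3, Irvine 3, Jasper 2, Glendale 1, Kenton 0. Kenton has the fewest and is eliminated.
Round 2: Dover 3, Irvine 3, Jasper 2, Glendale 1. Glendale has the fewest and is eliminated.
Round 3: Dover 4, Irvine 3, Jasper 2. Jasper has the fewest and is eliminated.
Round 4: Irvine 5, Dover 4. Irvine has a majority.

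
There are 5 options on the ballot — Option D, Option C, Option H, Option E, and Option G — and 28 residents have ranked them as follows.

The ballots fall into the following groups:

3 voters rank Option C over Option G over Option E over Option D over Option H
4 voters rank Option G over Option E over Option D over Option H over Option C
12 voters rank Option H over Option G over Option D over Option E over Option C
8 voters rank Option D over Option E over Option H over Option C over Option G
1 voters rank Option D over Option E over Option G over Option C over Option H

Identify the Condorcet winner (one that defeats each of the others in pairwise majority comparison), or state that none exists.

Head-to-head results (28 voters total):
Option D vs Option C: Option D wins 25–3.
Option D vs Option H: Option D wins 16–12.
Option D vs Option E: Option D wins 21–7.
Option D vs Option G: Option G wins 19–9.
Option C vs Option H: Option H wins 24–4.
Option C vs Option E: Option E wins 25–3.
Option C vs Option G: Option G wins 17–11.
Option H vs Option E: Option E wins 16–12.
Option H vs Option G: Option H wins 20–8.
Option E vs Option G: Option G wins 19–9.
No candidate beats all others: Option D beats Option H beats Option G beats Option D, a majority cycle.

None — there is no Condorcet winner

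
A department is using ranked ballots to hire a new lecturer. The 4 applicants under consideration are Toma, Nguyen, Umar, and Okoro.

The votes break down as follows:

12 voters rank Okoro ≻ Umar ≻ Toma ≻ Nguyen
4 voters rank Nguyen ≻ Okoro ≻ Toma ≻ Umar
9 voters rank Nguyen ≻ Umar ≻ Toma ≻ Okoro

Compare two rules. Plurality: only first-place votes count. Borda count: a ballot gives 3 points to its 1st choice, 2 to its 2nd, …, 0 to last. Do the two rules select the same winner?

Plurality first-place counts: Toma 0, Nguyen 13, Umar 0, Okoro 12 → Nguyen.
Borda totals: Toma 25, Nguyen 39, Umar 42, Okoro 44 → Okoro.
The two rules disagree: plurality picks Nguyen, Borda picks Okoro.

No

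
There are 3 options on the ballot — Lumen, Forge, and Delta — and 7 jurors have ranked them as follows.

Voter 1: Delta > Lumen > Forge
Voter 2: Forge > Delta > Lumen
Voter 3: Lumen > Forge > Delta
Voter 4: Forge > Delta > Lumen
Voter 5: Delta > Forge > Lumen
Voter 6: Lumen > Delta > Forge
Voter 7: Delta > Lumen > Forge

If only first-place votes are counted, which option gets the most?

Delta

First-place vote totals:
  Lumen: 2
  Forge: 2
  Delta: 3
Delta has the most first-place votes.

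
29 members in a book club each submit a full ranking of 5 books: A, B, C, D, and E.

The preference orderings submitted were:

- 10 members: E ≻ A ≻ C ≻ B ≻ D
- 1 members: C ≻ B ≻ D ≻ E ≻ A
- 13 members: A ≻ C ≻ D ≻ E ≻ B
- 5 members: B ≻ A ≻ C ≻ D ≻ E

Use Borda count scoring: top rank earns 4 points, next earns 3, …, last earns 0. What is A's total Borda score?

97

Borda scores:
  A: 10·3 + 0 + 13·4 + 5·3 = 97
  B: 10·1 + 3 + 13·0 + 5·4 = 33
  C: 10·2 + 4 + 13·3 + 5·2 = 73
  D: 10·0 + 2 + 13·2 + 5·1 = 33
  E: 10·4 + 1 + 13·1 + 5·0 = 54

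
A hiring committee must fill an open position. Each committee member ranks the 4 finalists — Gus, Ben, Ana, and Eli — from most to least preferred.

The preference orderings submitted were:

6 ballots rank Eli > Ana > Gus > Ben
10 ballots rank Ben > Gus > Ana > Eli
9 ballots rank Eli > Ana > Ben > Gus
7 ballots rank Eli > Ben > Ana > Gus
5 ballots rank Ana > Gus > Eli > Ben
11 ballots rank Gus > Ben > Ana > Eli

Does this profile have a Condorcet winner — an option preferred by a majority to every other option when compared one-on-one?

No

Head-to-head results (48 voters total):
Gus vs Ben: Ben wins 26–22.
Gus vs Ana: Ana wins 27–21.
Gus vs Eli: Gus wins 26–22.
Ben vs Ana: Ben wins 28–20.
Ben vs Eli: Eli wins 27–21.
Ana vs Eli: Ana wins 26–22.
No candidate beats all others: Gus beats Eli beats Ben beats Gus, a majority cycle.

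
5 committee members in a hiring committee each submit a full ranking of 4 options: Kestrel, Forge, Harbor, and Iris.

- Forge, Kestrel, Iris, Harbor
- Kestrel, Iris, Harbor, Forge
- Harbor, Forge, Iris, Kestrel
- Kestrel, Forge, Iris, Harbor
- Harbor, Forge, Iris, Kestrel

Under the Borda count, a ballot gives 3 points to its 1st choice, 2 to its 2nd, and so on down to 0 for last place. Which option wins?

Borda scores:
  Kestrel: 2 + 3 + 0 + 3 + 0 = 8
  Forge: 3 + 0 + 2 + 2 + 2 = 9
  Harbor: 0 + 1 + 3 + 0 + 3 = 7
  Iris: 1 + 2 + 1 + 1 + 1 = 6
Forge has the highest total.

Forge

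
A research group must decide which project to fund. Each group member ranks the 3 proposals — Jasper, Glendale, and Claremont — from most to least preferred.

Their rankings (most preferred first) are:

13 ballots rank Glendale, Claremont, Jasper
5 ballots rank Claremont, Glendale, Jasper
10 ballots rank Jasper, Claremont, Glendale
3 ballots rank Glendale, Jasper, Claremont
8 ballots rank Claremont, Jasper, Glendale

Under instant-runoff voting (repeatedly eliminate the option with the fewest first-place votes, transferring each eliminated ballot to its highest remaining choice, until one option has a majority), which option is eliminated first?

Jasper

Round 1: Glendale 16, Claremont 13, Jasper 10. Jasper has the fewest and is eliminated.
Round 2: Claremont 23, Glendale 16. Claremont has a majority.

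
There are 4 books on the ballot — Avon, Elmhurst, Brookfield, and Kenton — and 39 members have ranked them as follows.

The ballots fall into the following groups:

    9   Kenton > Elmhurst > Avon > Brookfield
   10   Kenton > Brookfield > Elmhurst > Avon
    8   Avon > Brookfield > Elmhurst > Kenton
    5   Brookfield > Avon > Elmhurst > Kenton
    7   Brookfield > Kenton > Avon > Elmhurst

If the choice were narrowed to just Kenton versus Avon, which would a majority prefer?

Ballots ranking Kenton above Avon: 9+10+7 = 26.
Ballots ranking Avon above Kenton: 8+5 = 13.
Kenton wins the head-to-head, 26–13.

Kenton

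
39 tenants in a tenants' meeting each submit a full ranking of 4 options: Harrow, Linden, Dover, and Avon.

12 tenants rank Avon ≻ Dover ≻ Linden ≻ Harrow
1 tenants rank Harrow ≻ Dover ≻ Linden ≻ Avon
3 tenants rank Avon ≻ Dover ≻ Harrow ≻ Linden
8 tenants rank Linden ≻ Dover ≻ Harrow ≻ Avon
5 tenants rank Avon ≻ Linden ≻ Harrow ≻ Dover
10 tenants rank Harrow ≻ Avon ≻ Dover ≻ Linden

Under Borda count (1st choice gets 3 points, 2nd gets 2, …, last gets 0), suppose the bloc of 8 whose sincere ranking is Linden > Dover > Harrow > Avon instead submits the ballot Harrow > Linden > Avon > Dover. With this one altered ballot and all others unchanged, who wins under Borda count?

Borda totals with the altered ballot: Harrow 65, Linden 39, Dover 42, Avon 88.
The winner is unchanged: still Avon.

Avon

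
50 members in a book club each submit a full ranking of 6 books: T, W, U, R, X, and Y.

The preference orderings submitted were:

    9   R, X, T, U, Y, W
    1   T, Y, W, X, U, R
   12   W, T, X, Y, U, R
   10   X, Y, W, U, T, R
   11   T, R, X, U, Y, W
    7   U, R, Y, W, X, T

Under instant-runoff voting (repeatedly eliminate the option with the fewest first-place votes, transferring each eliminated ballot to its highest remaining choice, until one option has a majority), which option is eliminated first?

Y

Round 1: T 12, W 12, X 10, R 9, U 7, Y 0. Y has the fewest and is eliminated.
Round 2: T 12, W 12, X 10, R 9, U 7. U has the fewest and is eliminated.
Round 3: R 16, T 12, W 12, X 10. X has the fewest and is eliminated.
Round 4: W 22, R 16, T 12. T has the fewest and is eliminated.
Round 5: R 27, W 23. R has a majority.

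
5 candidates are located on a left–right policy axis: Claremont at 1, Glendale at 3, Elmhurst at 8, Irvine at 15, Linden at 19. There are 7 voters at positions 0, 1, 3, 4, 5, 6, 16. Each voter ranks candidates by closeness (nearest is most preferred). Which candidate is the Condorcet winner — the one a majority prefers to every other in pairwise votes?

Glendale

With single-peaked preferences on a line, the Condorcet winner is the candidate closest to the median voter.
The median voter (position 4) is closest to Glendale at 3.
Check: Glendale vs Irvine — voters closer to Glendale: 6 of 7.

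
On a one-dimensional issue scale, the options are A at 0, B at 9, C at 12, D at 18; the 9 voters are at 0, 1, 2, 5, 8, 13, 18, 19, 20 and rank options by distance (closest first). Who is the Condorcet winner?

B

With single-peaked preferences on a line, the Condorcet winner is the candidate closest to the median voter.
The median voter (position 8) is closest to B at 9.
Check: B vs A — voters closer to B: 6 of 9.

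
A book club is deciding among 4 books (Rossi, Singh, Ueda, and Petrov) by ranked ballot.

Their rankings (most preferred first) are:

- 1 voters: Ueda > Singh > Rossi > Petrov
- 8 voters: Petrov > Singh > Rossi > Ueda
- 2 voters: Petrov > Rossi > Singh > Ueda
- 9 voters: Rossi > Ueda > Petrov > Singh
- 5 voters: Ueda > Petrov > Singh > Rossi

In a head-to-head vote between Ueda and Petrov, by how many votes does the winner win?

Ballots ranking Ueda above Petrov: 1+9+5 = 15.
Ballots ranking Petrov above Ueda: 8+2 = 10.
Ueda wins 15–10, a margin of 5.

5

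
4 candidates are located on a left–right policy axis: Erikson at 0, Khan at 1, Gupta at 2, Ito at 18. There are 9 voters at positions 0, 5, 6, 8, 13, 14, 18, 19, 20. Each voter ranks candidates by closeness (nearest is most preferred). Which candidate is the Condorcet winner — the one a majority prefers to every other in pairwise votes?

Ito

With single-peaked preferences on a line, the Condorcet winner is the candidate closest to the median voter.
The median voter (position 13) is closest to Ito at 18.
Check: Ito vs Erikson — voters closer to Ito: 5 of 9.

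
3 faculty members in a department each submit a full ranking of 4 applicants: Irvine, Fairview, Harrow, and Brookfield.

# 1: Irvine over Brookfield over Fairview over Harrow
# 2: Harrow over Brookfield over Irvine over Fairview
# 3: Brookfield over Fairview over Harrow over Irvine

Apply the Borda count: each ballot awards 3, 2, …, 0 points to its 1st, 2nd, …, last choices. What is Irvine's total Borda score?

Borda scores:
  Irvine: 3 + 1 + 0 = 4
  Fairview: 1 + 0 + 2 = 3
  Harrow: 0 + 3 + 1 = 4
  Brookfield: 2 + 2 + 3 = 7

4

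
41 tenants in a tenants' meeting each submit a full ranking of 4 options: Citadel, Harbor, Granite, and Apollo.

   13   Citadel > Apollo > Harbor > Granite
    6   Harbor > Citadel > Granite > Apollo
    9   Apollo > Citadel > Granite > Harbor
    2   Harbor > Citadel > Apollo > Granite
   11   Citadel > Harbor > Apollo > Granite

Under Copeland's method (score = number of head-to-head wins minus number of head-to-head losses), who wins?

Pairwise results:
  Citadel vs Harbor: Citadel wins 33–8.
  Citadel vs Granite: Citadel wins 41–0.
  Citadel vs Apollo: Citadel wins 32–9.
  Harbor vs Granite: Harbor wins 32–9.
  Harbor vs Apollo: Apollo wins 22–19.
  Granite vs Apollo: Apollo wins 35–6.
Copeland scores (wins − losses):
  Citadel: 3 − 0 = 3
  Harbor: 1 − 2 = -1
  Granite: 0 − 3 = -3
  Apollo: 2 − 1 = 1
Citadel has the best Copeland score.

Citadel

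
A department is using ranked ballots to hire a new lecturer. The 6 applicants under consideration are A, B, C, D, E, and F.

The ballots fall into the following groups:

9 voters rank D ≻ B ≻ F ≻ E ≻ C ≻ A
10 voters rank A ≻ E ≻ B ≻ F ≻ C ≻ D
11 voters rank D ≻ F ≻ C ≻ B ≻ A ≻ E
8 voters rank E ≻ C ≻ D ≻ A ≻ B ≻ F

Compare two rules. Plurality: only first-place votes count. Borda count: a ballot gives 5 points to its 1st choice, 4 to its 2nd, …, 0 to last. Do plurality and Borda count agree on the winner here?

Plurality first-place counts: A 10, B 0, C 0, D 20, E 8, F 0 → D.
Borda totals: A 77, B 96, C 84, D 124, E 98, F 91 → D.
The two rules agree on D.

Yes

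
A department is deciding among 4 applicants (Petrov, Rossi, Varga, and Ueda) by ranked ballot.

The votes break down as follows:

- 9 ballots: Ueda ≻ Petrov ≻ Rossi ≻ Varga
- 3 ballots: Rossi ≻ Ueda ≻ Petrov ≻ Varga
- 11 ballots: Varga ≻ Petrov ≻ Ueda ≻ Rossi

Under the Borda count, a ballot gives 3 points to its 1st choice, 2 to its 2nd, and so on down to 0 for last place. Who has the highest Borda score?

Borda scores:
  Petrov: 9·2 + 3·1 + 11·2 = 43
  Rossi: 9·1 + 3·3 + 11·0 = 18
  Varga: 9·0 + 3·0 + 11·3 = 33
  Ueda: 9·3 + 3·2 + 11·1 = 44
Ueda has the highest total.

Ueda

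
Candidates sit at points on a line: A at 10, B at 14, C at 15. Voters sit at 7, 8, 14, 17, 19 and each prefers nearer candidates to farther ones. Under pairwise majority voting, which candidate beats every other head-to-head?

With single-peaked preferences on a line, the Condorcet winner is the candidate closest to the median voter.
The median voter (position 14) is closest to B at 14.
Check: B vs C — voters closer to B: 3 of 5.

B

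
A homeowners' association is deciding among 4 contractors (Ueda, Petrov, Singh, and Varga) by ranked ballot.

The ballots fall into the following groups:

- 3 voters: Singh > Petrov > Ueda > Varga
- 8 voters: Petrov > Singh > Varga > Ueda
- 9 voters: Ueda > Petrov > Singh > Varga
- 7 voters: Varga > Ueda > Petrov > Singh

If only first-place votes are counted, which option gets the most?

Ueda

First-place vote totals:
  Ueda: 9
  Petrov: 8
  Singh: 3
  Varga: 7
Ueda has the most first-place votes.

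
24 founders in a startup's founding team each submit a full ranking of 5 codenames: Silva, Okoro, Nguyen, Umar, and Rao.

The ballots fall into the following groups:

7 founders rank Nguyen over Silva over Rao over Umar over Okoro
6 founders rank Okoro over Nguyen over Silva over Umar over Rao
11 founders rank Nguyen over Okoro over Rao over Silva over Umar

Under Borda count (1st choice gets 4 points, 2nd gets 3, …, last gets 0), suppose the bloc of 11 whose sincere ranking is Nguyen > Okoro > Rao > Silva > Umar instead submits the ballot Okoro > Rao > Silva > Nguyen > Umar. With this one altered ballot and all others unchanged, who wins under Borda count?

Borda totals with the altered ballot: Silva 55, Okoro 68, Nguyen 57, Umar 13, Rao 47.
The switch changes the winner from Nguyen to Okoro.

Okoro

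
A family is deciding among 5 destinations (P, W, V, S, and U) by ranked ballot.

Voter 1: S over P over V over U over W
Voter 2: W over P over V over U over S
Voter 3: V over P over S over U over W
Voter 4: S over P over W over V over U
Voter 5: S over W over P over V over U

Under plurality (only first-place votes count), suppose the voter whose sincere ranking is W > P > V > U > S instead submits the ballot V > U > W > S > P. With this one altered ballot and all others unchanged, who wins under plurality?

S

First-place totals with the altered ballot: P 0, W 0, V 2, S 3, U 0.
The winner is unchanged: still S.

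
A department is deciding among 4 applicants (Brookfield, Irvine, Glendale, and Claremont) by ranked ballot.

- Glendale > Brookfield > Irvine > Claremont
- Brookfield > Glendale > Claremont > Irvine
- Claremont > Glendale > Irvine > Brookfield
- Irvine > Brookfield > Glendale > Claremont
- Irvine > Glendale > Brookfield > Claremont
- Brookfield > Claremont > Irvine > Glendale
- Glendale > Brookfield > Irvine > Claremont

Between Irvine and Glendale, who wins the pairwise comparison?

Glendale

Ballots ranking Irvine above Glendale: 3.
Ballots ranking Glendale above Irvine: 4.
Glendale wins the head-to-head, 4–3.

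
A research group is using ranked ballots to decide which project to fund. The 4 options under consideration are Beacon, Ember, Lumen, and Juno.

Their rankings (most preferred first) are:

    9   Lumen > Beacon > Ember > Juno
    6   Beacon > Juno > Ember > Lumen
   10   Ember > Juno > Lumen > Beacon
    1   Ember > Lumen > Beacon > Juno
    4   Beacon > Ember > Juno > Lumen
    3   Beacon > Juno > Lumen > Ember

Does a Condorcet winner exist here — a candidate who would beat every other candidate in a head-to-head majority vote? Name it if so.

Head-to-head results (33 voters total):
Beacon vs Ember: Beacon wins 22–11.
Beacon vs Lumen: Lumen wins 20–13.
Beacon vs Juno: Beacon wins 23–10.
Ember vs Lumen: Ember wins 21–12.
Ember vs Juno: Ember wins 24–9.
Lumen vs Juno: Juno wins 23–10.
No candidate beats all others: Beacon beats Ember beats Lumen beats Beacon, a majority cycle.

None — there is no Condorcet winner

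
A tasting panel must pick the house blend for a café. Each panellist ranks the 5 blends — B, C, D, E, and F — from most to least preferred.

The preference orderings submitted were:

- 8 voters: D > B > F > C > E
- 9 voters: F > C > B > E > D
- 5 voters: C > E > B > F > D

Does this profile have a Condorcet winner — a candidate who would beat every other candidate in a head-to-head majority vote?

Head-to-head results (22 voters total):
B vs C: C wins 14–8.
B vs D: B wins 14–8.
B vs E: B wins 17–5.
B vs F: B wins 13–9.
C vs D: C wins 14–8.
C vs E: C wins 22–0.
C vs F: F wins 17–5.
D vs E: E wins 14–8.
D vs F: F wins 14–8.
E vs F: F wins 17–5.
No candidate beats all others: B beats F beats C beats B, a majority cycle.

No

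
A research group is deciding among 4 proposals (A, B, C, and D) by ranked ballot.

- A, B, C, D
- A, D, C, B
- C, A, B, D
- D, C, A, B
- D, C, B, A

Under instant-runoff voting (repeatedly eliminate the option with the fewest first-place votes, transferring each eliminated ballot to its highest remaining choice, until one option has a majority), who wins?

Round 1: A 2, D 2, C 1, B 0. B has the fewest and is eliminated.
Round 2: A 2, D 2, C 1. C has the fewest and is eliminated.
Round 3: A 3, D 2. A has a majority.

A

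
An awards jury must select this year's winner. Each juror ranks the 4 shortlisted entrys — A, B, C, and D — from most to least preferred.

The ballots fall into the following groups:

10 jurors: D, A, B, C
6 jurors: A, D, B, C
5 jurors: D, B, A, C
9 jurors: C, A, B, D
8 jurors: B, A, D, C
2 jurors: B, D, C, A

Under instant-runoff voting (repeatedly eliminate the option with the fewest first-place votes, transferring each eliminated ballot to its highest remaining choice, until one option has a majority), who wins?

D

Round 1: D 15, B 10, C 9, A 6. A has the fewest and is eliminated.
Round 2: D 21, B 10, C 9. D has a majority.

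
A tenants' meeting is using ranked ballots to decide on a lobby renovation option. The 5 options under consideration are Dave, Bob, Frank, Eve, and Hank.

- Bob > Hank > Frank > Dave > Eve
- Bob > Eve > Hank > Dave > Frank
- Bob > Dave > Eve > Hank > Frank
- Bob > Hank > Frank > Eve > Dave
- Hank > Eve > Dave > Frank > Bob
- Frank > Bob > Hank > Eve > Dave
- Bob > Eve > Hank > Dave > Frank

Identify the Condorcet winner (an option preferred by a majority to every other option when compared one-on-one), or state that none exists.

Head-to-head results (7 voters total):
Dave vs Bob: Bob wins 6–1.
Dave vs Frank: Dave wins 4–3.
Dave vs Eve: Eve wins 5–2.
Dave vs Hank: Hank wins 6–1.
Bob vs Frank: Bob wins 5–2.
Bob vs Eve: Bob wins 6–1.
Bob vs Hank: Bob wins 6–1.
Frank vs Eve: Eve wins 4–3.
Frank vs Hank: Hank wins 6–1.
Eve vs Hank: Hank wins 4–3.
Bob beats each rival — Dave (6–1), Frank (5–2), Eve (6–1), Hank (6–1) — so Bob is the Condorcet winner.

Bob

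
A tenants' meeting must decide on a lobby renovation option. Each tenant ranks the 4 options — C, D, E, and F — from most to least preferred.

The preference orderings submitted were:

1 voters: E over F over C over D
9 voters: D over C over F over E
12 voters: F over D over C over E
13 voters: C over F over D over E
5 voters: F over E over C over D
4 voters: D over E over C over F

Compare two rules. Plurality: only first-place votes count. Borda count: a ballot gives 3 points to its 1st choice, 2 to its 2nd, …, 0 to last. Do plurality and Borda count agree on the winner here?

Yes

Plurality first-place counts: C 13, D 13, E 1, F 17 → F.
Borda totals: C 79, D 76, E 21, F 88 → F.
The two rules agree on F.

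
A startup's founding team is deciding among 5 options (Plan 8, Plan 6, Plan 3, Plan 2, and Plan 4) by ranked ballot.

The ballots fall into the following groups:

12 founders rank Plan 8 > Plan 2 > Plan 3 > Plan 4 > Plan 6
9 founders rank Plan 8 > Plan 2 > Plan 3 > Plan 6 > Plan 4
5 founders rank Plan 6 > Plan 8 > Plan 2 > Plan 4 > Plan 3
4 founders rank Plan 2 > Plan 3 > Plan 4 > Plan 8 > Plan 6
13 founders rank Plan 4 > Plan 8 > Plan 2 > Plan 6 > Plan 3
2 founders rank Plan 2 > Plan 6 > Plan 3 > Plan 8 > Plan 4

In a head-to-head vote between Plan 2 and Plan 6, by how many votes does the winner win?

Ballots ranking Plan 2 above Plan 6: 12+9+4+13+2 = 40.
Ballots ranking Plan 6 above Plan 2: 5.
Plan 2 wins 40–5, a margin of 35.

35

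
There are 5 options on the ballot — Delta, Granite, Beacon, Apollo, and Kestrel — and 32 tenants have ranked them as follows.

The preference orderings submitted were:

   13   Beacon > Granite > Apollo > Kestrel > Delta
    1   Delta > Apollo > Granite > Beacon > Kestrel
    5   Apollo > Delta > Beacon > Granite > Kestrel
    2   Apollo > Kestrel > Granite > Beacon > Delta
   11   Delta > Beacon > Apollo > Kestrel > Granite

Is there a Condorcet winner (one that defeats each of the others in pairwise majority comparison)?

Head-to-head results (32 voters total):
Delta vs Granite: Delta wins 17–15.
Delta vs Beacon: Delta wins 17–15.
Delta vs Apollo: Apollo wins 20–12.
Delta vs Kestrel: Delta wins 17–15.
Granite vs Beacon: Beacon wins 29–3.
Granite vs Apollo: Apollo wins 19–13.
Granite vs Kestrel: Granite wins 19–13.
Beacon vs Apollo: Beacon wins 24–8.
Beacon vs Kestrel: Beacon wins 30–2.
Apollo vs Kestrel: Apollo wins 32–0.
No candidate beats all others: Delta beats Beacon beats Apollo beats Delta, a majority cycle.

No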